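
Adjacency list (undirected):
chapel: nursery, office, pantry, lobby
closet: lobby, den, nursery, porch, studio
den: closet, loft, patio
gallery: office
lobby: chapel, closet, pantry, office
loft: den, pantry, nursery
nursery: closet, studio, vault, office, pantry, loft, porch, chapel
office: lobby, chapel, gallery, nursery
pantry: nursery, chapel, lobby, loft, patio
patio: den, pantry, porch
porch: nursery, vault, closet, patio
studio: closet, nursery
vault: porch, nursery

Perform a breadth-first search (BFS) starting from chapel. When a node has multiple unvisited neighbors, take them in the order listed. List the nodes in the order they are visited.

Visit chapel; enqueue nursery, office, pantry, lobby → queue [nursery, office, pantry, lobby]
Visit nursery; enqueue closet, studio, vault, loft, porch → queue [office, pantry, lobby, closet, studio, vault, loft, porch]
Visit office; enqueue gallery → queue [pantry, lobby, closet, studio, vault, loft, porch, gallery]
Visit pantry; enqueue patio → queue [lobby, closet, studio, vault, loft, porch, gallery, patio]
Visit lobby → queue [closet, studio, vault, loft, porch, gallery, patio]
Visit closet; enqueue den → queue [studio, vault, loft, porch, gallery, patio, den]
Visit studio → queue [vault, loft, porch, gallery, patio, den]
Visit vault → queue [loft, porch, gallery, patio, den]
Visit loft → queue [porch, gallery, patio, den]
Visit porch → queue [gallery, patio, den]
Visit gallery → queue [patio, den]
Visit patio → queue [den]
Visit den → queue []

chapel → nursery → office → pantry → lobby → closet → studio → vault → loft → porch → gallery → patio → den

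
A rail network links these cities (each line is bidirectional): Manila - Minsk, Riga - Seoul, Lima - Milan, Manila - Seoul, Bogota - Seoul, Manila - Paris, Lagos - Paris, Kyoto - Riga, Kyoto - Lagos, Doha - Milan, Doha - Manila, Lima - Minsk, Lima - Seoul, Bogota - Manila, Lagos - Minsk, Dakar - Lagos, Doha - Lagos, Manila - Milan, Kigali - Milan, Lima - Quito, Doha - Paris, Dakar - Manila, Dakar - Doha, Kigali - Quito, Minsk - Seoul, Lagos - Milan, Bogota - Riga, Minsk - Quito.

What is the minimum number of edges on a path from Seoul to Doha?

Level 0: Seoul
Level 1: Bogota, Lima, Manila, Minsk, Riga
Level 2: Dakar, Doha, Kyoto, Lagos, Milan, Paris, Quito
Level 3: Kigali
Doha first appears at level 2.

2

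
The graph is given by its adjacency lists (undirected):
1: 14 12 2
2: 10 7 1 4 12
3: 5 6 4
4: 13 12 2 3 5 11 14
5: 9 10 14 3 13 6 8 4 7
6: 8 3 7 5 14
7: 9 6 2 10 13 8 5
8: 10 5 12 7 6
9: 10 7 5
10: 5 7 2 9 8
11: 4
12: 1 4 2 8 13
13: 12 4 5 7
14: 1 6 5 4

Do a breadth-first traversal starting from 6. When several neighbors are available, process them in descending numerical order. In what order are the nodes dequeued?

6 → 14 → 8 → 7 → 5 → 3 → 4 → 1 → 12 → 10 → 13 → 9 → 2 → 11

Visit 6; enqueue 14, 8, 7, 5, 3 → queue [14, 8, 7, 5, 3]
Visit 14; enqueue 4, 1 → queue [8, 7, 5, 3, 4, 1]
Visit 8; enqueue 12, 10 → queue [7, 5, 3, 4, 1, 12, 10]
Visit 7; enqueue 13, 9, 2 → queue [5, 3, 4, 1, 12, 10, 13, 9, 2]
Visit 5 → queue [3, 4, 1, 12, 10, 13, 9, 2]
Visit 3 → queue [4, 1, 12, 10, 13, 9, 2]
Visit 4; enqueue 11 → queue [1, 12, 10, 13, 9, 2, 11]
Visit 1 → queue [12, 10, 13, 9, 2, 11]
Visit 12 → queue [10, 13, 9, 2, 11]
Visit 10 → queue [13, 9, 2, 11]
Visit 13 → queue [9, 2, 11]
Visit 9 → queue [2, 11]
Visit 2 → queue [11]
Visit 11 → queue []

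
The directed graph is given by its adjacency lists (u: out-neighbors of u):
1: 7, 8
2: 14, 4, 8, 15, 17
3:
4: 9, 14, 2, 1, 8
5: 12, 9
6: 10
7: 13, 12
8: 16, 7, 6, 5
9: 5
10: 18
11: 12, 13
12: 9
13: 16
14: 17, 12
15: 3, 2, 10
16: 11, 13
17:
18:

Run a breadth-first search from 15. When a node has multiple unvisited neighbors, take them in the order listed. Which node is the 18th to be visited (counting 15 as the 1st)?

Visit 15; enqueue 3, 2, 10 → queue [3, 2, 10]
Visit 3 → queue [2, 10]
Visit 2; enqueue 14, 4, 8, 17 → queue [10, 14, 4, 8, 17]
Visit 10; enqueue 18 → queue [14, 4, 8, 17, 18]
Visit 14; enqueue 12 → queue [4, 8, 17, 18, 12]
Visit 4; enqueue 9, 1 → queue [8, 17, 18, 12, 9, 1]
Visit 8; enqueue 16, 7, 6, 5 → queue [17, 18, 12, 9, 1, 16, 7, 6, 5]
Visit 17 → queue [18, 12, 9, 1, 16, 7, 6, 5]
Visit 18 → queue [12, 9, 1, 16, 7, 6, 5]
Visit 12 → queue [9, 1, 16, 7, 6, 5]
Visit 9 → queue [1, 16, 7, 6, 5]
Visit 1 → queue [16, 7, 6, 5]
Visit 16; enqueue 11, 13 → queue [7, 6, 5, 11, 13]
Visit 7 → queue [6, 5, 11, 13]
Visit 6 → queue [5, 11, 13]
Visit 5 → queue [11, 13]
Visit 11 → queue [13]
Visit 13 → queue []

Visit order: 15, 3, 2, 10, 14, 4, 8, 17, 18, 12, 9, 1, 16, 7, 6, 5, 11, 13

13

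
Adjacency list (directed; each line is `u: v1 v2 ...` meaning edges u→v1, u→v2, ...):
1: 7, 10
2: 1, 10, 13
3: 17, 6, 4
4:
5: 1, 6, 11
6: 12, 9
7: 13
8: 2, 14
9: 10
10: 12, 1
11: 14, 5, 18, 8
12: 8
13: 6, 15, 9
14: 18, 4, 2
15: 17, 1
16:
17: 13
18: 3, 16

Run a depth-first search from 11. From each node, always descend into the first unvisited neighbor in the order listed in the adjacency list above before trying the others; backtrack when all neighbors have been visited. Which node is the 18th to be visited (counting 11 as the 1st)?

Visit 11
11 → 14
14 → 18
18 → 3
3 → 17
17 → 13
13 → 6
6 → 12
12 → 8
8 → 2
2 → 1
1 → 7
1 → 10
6 → 9
13 → 15
3 → 4
18 → 16
11 → 5

Visit order: 11, 14, 18, 3, 17, 13, 6, 12, 8, 2, 1, 7, 10, 9, 15, 4, 16, 5

5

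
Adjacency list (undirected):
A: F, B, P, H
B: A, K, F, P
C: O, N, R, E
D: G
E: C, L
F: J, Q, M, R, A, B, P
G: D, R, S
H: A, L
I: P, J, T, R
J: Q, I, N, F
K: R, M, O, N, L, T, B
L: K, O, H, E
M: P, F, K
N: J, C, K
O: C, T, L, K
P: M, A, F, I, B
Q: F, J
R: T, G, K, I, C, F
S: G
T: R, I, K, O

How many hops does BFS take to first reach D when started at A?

4

Level 0: A
Level 1: B, F, H, P
Level 2: I, J, K, L, M, Q, R
Level 3: C, E, G, N, O, T
Level 4: D, S
D first appears at level 4.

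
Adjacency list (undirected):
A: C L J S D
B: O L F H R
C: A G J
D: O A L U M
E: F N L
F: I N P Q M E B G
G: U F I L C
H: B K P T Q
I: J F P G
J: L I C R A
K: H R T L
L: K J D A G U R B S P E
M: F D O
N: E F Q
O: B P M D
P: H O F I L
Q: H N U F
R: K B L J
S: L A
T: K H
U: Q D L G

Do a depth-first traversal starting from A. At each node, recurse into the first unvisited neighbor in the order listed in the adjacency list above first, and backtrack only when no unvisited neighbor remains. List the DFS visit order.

A → C → G → U → Q → H → B → O → P → F → I → J → L → K → R → T → D → M → S → E → N

Visit A
A → C
C → G
G → U
U → Q
Q → H
H → B
B → O
O → P
P → F
F → I
I → J
J → L
L → K
K → R
K → T
L → D
D → M
L → S
L → E
E → N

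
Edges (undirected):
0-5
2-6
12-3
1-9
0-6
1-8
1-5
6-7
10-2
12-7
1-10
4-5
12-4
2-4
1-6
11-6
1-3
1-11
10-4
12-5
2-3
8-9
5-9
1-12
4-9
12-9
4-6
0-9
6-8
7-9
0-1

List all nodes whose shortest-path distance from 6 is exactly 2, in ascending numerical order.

3, 5, 9, 10, 12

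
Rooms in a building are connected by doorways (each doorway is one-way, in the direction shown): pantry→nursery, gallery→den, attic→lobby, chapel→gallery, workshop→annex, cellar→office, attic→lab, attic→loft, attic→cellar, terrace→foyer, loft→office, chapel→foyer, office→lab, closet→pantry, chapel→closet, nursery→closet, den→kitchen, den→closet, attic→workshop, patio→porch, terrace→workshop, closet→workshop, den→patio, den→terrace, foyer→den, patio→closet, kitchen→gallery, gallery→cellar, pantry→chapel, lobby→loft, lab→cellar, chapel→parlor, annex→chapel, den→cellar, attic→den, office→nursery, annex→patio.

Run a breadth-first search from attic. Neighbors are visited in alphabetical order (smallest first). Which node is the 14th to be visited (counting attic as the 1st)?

Visit attic; enqueue cellar, den, lab, lobby, loft, workshop → queue [cellar, den, lab, lobby, loft, workshop]
Visit cellar; enqueue office → queue [den, lab, lobby, loft, workshop, office]
Visit den; enqueue closet, kitchen, patio, terrace → queue [lab, lobby, loft, workshop, office, closet, kitchen, patio, terrace]
Visit lab → queue [lobby, loft, workshop, office, closet, kitchen, patio, terrace]
Visit lobby → queue [loft, workshop, office, closet, kitchen, patio, terrace]
Visit loft → queue [workshop, office, closet, kitchen, patio, terrace]
Visit workshop; enqueue annex → queue [office, closet, kitchen, patio, terrace, annex]
Visit office; enqueue nursery → queue [closet, kitchen, patio, terrace, annex, nursery]
Visit closet; enqueue pantry → queue [kitchen, patio, terrace, annex, nursery, pantry]
Visit kitchen; enqueue gallery → queue [patio, terrace, annex, nursery, pantry, gallery]
Visit patio; enqueue porch → queue [terrace, annex, nursery, pantry, gallery, porch]
Visit terrace; enqueue foyer → queue [annex, nursery, pantry, gallery, porch, foyer]
Visit annex; enqueue chapel → queue [nursery, pantry, gallery, porch, foyer, chapel]
Visit nursery → queue [pantry, gallery, porch, foyer, chapel]
Visit pantry → queue [gallery, porch, foyer, chapel]
Visit gallery → queue [porch, foyer, chapel]
Visit porch → queue [foyer, chapel]
Visit foyer → queue [chapel]
Visit chapel; enqueue parlor → queue [parlor]
Visit parlor → queue []

Visit order: attic, cellar, den, lab, lobby, loft, workshop, office, closet, kitchen, patio, terrace, annex, nursery, pantry, gallery, porch, foyer, chapel, parlor

nursery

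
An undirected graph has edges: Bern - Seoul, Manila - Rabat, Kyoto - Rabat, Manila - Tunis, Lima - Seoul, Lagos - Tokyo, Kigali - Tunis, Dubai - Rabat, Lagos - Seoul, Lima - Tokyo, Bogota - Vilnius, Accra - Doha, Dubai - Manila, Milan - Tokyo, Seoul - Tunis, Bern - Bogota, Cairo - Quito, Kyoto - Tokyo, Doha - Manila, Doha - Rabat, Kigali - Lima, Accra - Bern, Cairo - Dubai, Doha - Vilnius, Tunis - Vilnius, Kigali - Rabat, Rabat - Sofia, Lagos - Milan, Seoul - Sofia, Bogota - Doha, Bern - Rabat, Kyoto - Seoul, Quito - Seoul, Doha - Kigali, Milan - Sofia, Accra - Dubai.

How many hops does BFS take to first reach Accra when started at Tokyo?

Level 0: Tokyo
Level 1: Kyoto, Lagos, Lima, Milan
Level 2: Kigali, Rabat, Seoul, Sofia
Level 3: Bern, Doha, Dubai, Manila, Quito, Tunis
Level 4: Accra, Bogota, Cairo, Vilnius
Accra first appears at level 4.

4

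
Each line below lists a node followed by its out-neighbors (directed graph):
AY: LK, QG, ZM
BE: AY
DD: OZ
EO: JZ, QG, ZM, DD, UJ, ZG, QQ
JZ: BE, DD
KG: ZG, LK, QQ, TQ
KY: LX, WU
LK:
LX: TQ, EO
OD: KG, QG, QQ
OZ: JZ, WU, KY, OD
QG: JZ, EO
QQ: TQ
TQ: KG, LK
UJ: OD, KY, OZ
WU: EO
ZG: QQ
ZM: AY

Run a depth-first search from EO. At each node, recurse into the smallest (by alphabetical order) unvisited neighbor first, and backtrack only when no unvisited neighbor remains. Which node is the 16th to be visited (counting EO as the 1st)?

WU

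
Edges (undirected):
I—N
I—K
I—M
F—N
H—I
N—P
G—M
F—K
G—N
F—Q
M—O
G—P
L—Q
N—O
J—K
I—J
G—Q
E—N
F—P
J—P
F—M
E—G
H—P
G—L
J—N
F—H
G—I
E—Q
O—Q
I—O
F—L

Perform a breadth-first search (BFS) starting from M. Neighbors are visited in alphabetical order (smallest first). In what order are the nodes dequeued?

M, F, G, I, O, H, K, L, N, P, Q, E, J

Visit M; enqueue F, G, I, O → queue [F, G, I, O]
Visit F; enqueue H, K, L, N, P, Q → queue [G, I, O, H, K, L, N, P, Q]
Visit G; enqueue E → queue [I, O, H, K, L, N, P, Q, E]
Visit I; enqueue J → queue [O, H, K, L, N, P, Q, E, J]
Visit O → queue [H, K, L, N, P, Q, E, J]
Visit H → queue [K, L, N, P, Q, E, J]
Visit K → queue [L, N, P, Q, E, J]
Visit L → queue [N, P, Q, E, J]
Visit N → queue [P, Q, E, J]
Visit P → queue [Q, E, J]
Visit Q → queue [E, J]
Visit E → queue [J]
Visit J → queue []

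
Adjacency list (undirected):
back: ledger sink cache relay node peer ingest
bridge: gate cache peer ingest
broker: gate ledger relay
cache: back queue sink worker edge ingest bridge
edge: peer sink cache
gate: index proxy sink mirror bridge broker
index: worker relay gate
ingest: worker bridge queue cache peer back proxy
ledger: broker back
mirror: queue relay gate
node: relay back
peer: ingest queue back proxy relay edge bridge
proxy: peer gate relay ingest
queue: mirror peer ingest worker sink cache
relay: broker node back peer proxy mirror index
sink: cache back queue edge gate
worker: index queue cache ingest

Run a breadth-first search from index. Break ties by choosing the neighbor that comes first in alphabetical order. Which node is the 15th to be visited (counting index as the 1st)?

queue

Visit index; enqueue gate, relay, worker → queue [gate, relay, worker]
Visit gate; enqueue bridge, broker, mirror, proxy, sink → queue [relay, worker, bridge, broker, mirror, proxy, sink]
Visit relay; enqueue back, node, peer → queue [worker, bridge, broker, mirror, proxy, sink, back, node, peer]
Visit worker; enqueue cache, ingest, queue → queue [bridge, broker, mirror, proxy, sink, back, node, peer, cache, ingest, queue]
Visit bridge → queue [broker, mirror, proxy, sink, back, node, peer, cache, ingest, queue]
Visit broker; enqueue ledger → queue [mirror, proxy, sink, back, node, peer, cache, ingest, queue, ledger]
Visit mirror → queue [proxy, sink, back, node, peer, cache, ingest, queue, ledger]
Visit proxy → queue [sink, back, node, peer, cache, ingest, queue, ledger]
Visit sink; enqueue edge → queue [back, node, peer, cache, ingest, queue, ledger, edge]
Visit back → queue [node, peer, cache, ingest, queue, ledger, edge]
Visit node → queue [peer, cache, ingest, queue, ledger, edge]
Visit peer → queue [cache, ingest, queue, ledger, edge]
Visit cache → queue [ingest, queue, ledger, edge]
Visit ingest → queue [queue, ledger, edge]
Visit queue → queue [ledger, edge]
Visit ledger → queue [edge]
Visit edge → queue []

Visit order: index, gate, relay, worker, bridge, broker, mirror, proxy, sink, back, node, peer, cache, ingest, queue, ledger, edge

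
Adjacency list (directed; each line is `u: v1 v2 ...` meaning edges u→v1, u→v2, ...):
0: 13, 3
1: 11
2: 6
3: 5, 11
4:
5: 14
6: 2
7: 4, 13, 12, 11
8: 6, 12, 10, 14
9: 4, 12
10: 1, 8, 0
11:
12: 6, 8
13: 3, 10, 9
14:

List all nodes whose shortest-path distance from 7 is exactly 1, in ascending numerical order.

Level 0: 7
Level 1: 4, 11, 12, 13
Level 2: 3, 6, 8, 9, 10
Level 3: 0, 1, 2, 5, 14

4, 11, 12, 13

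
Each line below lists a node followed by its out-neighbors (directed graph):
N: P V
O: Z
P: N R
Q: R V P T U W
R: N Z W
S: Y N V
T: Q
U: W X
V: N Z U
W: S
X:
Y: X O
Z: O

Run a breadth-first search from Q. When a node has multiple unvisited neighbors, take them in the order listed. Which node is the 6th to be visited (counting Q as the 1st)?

U

Visit Q; enqueue R, V, P, T, U, W → queue [R, V, P, T, U, W]
Visit R; enqueue N, Z → queue [V, P, T, U, W, N, Z]
Visit V → queue [P, T, U, W, N, Z]
Visit P → queue [T, U, W, N, Z]
Visit T → queue [U, W, N, Z]
Visit U; enqueue X → queue [W, N, Z, X]
Visit W; enqueue S → queue [N, Z, X, S]
Visit N → queue [Z, X, S]
Visit Z; enqueue O → queue [X, S, O]
Visit X → queue [S, O]
Visit S; enqueue Y → queue [O, Y]
Visit O → queue [Y]
Visit Y → queue []

Visit order: Q, R, V, P, T, U, W, N, Z, X, S, O, Y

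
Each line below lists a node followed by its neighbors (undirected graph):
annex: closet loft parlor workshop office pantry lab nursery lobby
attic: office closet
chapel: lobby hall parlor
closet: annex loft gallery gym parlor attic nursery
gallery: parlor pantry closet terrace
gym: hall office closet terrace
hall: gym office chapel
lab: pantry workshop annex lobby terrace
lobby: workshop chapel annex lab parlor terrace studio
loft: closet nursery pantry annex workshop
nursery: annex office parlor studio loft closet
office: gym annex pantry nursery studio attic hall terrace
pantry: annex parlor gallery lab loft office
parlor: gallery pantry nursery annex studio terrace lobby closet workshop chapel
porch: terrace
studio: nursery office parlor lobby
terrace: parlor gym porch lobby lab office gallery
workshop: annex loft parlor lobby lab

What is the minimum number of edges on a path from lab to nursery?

2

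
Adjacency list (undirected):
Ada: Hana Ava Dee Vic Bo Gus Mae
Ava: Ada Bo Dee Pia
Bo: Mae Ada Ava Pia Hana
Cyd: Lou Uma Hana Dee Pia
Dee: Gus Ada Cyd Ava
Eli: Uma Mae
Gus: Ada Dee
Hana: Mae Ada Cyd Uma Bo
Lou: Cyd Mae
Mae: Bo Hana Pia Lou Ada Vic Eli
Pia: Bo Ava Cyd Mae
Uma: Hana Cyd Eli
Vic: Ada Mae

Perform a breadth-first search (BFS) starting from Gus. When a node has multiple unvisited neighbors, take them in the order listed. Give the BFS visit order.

Visit Gus; enqueue Ada, Dee → queue [Ada, Dee]
Visit Ada; enqueue Hana, Ava, Vic, Bo, Mae → queue [Dee, Hana, Ava, Vic, Bo, Mae]
Visit Dee; enqueue Cyd → queue [Hana, Ava, Vic, Bo, Mae, Cyd]
Visit Hana; enqueue Uma → queue [Ava, Vic, Bo, Mae, Cyd, Uma]
Visit Ava; enqueue Pia → queue [Vic, Bo, Mae, Cyd, Uma, Pia]
Visit Vic → queue [Bo, Mae, Cyd, Uma, Pia]
Visit Bo → queue [Mae, Cyd, Uma, Pia]
Visit Mae; enqueue Lou, Eli → queue [Cyd, Uma, Pia, Lou, Eli]
Visit Cyd → queue [Uma, Pia, Lou, Eli]
Visit Uma → queue [Pia, Lou, Eli]
Visit Pia → queue [Lou, Eli]
Visit Lou → queue [Eli]
Visit Eli → queue []

Gus -> Ada -> Dee -> Hana -> Ava -> Vic -> Bo -> Mae -> Cyd -> Uma -> Pia -> Lou -> Eli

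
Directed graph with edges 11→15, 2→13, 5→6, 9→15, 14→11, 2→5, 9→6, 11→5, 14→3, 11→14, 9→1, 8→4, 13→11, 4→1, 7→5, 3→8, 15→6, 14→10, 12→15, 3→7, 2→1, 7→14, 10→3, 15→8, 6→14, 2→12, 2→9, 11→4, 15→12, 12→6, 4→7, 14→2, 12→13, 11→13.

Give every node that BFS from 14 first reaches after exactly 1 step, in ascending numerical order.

2, 3, 10, 11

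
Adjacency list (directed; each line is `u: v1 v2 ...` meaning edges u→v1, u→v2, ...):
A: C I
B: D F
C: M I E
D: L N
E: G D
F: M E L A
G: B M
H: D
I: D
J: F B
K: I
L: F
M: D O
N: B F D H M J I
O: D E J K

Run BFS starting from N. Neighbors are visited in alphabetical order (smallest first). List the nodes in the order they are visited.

N B D F H I J M L A E O C G K

Visit N; enqueue B, D, F, H, I, J, M → queue [B, D, F, H, I, J, M]
Visit B → queue [D, F, H, I, J, M]
Visit D; enqueue L → queue [F, H, I, J, M, L]
Visit F; enqueue A, E → queue [H, I, J, M, L, A, E]
Visit H → queue [I, J, M, L, A, E]
Visit I → queue [J, M, L, A, E]
Visit J → queue [M, L, A, E]
Visit M; enqueue O → queue [L, A, E, O]
Visit L → queue [A, E, O]
Visit A; enqueue C → queue [E, O, C]
Visit E; enqueue G → queue [O, C, G]
Visit O; enqueue K → queue [C, G, K]
Visit C → queue [G, K]
Visit G → queue [K]
Visit K → queue []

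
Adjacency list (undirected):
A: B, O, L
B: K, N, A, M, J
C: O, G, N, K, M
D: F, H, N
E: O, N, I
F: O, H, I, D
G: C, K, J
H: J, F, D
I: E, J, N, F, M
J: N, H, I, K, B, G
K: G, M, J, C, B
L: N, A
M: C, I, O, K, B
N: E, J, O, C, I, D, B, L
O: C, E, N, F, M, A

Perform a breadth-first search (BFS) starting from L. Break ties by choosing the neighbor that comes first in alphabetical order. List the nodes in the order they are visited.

Visit L; enqueue A, N → queue [A, N]
Visit A; enqueue B, O → queue [N, B, O]
Visit N; enqueue C, D, E, I, J → queue [B, O, C, D, E, I, J]
Visit B; enqueue K, M → queue [O, C, D, E, I, J, K, M]
Visit O; enqueue F → queue [C, D, E, I, J, K, M, F]
Visit C; enqueue G → queue [D, E, I, J, K, M, F, G]
Visit D; enqueue H → queue [E, I, J, K, M, F, G, H]
Visit E → queue [I, J, K, M, F, G, H]
Visit I → queue [J, K, M, F, G, H]
Visit J → queue [K, M, F, G, H]
Visit K → queue [M, F, G, H]
Visit M → queue [F, G, H]
Visit F → queue [G, H]
Visit G → queue [H]
Visit H → queue []

L A N B O C D E I J K M F G H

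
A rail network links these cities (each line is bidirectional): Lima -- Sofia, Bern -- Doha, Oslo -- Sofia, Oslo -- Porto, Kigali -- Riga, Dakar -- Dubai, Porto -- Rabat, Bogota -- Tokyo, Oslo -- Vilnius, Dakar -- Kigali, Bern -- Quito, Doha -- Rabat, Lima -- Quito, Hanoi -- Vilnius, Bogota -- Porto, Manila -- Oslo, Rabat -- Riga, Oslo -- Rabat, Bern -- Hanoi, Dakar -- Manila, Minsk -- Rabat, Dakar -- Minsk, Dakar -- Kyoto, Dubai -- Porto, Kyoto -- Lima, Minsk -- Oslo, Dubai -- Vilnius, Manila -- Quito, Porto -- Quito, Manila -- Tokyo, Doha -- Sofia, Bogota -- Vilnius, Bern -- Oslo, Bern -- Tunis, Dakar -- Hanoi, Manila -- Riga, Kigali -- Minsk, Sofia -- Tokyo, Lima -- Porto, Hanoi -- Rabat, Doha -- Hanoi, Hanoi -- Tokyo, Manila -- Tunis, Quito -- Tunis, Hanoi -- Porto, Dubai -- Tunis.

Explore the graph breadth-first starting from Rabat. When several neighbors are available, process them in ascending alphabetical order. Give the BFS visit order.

Visit Rabat; enqueue Doha, Hanoi, Minsk, Oslo, Porto, Riga → queue [Doha, Hanoi, Minsk, Oslo, Porto, Riga]
Visit Doha; enqueue Bern, Sofia → queue [Hanoi, Minsk, Oslo, Porto, Riga, Bern, Sofia]
Visit Hanoi; enqueue Dakar, Tokyo, Vilnius → queue [Minsk, Oslo, Porto, Riga, Bern, Sofia, Dakar, Tokyo, Vilnius]
Visit Minsk; enqueue Kigali → queue [Oslo, Porto, Riga, Bern, Sofia, Dakar, Tokyo, Vilnius, Kigali]
Visit Oslo; enqueue Manila → queue [Porto, Riga, Bern, Sofia, Dakar, Tokyo, Vilnius, Kigali, Manila]
Visit Porto; enqueue Bogota, Dubai, Lima, Quito → queue [Riga, Bern, Sofia, Dakar, Tokyo, Vilnius, Kigali, Manila, Bogota, Dubai, Lima, Quito]
Visit Riga → queue [Bern, Sofia, Dakar, Tokyo, Vilnius, Kigali, Manila, Bogota, Dubai, Lima, Quito]
Visit Bern; enqueue Tunis → queue [Sofia, Dakar, Tokyo, Vilnius, Kigali, Manila, Bogota, Dubai, Lima, Quito, Tunis]
Visit Sofia → queue [Dakar, Tokyo, Vilnius, Kigali, Manila, Bogota, Dubai, Lima, Quito, Tunis]
Visit Dakar; enqueue Kyoto → queue [Tokyo, Vilnius, Kigali, Manila, Bogota, Dubai, Lima, Quito, Tunis, Kyoto]
Visit Tokyo → queue [Vilnius, Kigali, Manila, Bogota, Dubai, Lima, Quito, Tunis, Kyoto]
Visit Vilnius → queue [Kigali, Manila, Bogota, Dubai, Lima, Quito, Tunis, Kyoto]
Visit Kigali → queue [Manila, Bogota, Dubai, Lima, Quito, Tunis, Kyoto]
Visit Manila → queue [Bogota, Dubai, Lima, Quito, Tunis, Kyoto]
Visit Bogota → queue [Dubai, Lima, Quito, Tunis, Kyoto]
Visit Dubai → queue [Lima, Quito, Tunis, Kyoto]
Visit Lima → queue [Quito, Tunis, Kyoto]
Visit Quito → queue [Tunis, Kyoto]
Visit Tunis → queue [Kyoto]
Visit Kyoto → queue []

Rabat, Doha, Hanoi, Minsk, Oslo, Porto, Riga, Bern, Sofia, Dakar, Tokyo, Vilnius, Kigali, Manila, Bogota, Dubai, Lima, Quito, Tunis, Kyoto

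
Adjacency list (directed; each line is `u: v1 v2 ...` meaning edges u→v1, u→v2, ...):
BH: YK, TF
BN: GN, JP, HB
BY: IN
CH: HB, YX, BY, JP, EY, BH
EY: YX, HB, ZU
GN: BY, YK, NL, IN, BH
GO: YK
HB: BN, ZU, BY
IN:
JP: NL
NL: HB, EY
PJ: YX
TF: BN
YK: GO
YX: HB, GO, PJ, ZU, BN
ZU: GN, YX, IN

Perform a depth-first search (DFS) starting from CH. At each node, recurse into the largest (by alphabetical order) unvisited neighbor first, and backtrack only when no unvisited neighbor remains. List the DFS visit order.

Visit CH
CH → YX
YX → ZU
ZU → IN
ZU → GN
GN → YK
YK → GO
GN → NL
NL → HB
HB → BY
HB → BN
BN → JP
NL → EY
GN → BH
BH → TF
YX → PJ

CH YX ZU IN GN YK GO NL HB BY BN JP EY BH TF PJ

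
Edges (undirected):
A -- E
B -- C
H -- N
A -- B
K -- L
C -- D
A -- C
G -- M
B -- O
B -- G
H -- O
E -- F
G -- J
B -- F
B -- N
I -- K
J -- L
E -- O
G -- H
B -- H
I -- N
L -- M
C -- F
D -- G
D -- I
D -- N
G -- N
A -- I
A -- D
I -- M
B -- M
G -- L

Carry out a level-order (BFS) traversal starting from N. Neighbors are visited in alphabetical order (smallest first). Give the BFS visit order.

Visit N; enqueue B, D, G, H, I → queue [B, D, G, H, I]
Visit B; enqueue A, C, F, M, O → queue [D, G, H, I, A, C, F, M, O]
Visit D → queue [G, H, I, A, C, F, M, O]
Visit G; enqueue J, L → queue [H, I, A, C, F, M, O, J, L]
Visit H → queue [I, A, C, F, M, O, J, L]
Visit I; enqueue K → queue [A, C, F, M, O, J, L, K]
Visit A; enqueue E → queue [C, F, M, O, J, L, K, E]
Visit C → queue [F, M, O, J, L, K, E]
Visit F → queue [M, O, J, L, K, E]
Visit M → queue [O, J, L, K, E]
Visit O → queue [J, L, K, E]
Visit J → queue [L, K, E]
Visit L → queue [K, E]
Visit K → queue [E]
Visit E → queue []

N → B → D → G → H → I → A → C → F → M → O → J → L → K → E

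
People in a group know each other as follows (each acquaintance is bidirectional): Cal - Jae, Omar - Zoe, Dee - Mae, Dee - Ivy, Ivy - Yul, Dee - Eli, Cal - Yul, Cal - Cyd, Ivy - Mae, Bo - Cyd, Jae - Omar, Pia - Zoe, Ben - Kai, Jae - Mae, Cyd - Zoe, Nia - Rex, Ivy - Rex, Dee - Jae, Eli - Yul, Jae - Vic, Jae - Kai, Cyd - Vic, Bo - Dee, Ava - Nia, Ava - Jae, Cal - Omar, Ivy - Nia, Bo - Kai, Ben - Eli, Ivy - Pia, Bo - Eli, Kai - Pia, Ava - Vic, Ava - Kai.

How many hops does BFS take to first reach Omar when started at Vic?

2

Level 0: Vic
Level 1: Ava, Cyd, Jae
Level 2: Bo, Cal, Dee, Kai, Mae, Nia, Omar, Zoe
Level 3: Ben, Eli, Ivy, Pia, Rex, Yul
Omar first appears at level 2.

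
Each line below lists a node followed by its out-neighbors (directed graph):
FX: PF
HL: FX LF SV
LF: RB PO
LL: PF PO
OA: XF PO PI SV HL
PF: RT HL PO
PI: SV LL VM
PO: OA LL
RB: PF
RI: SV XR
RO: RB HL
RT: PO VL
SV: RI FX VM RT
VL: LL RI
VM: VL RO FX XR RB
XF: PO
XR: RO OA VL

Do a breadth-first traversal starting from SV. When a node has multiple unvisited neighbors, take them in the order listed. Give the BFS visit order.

Visit SV; enqueue RI, FX, VM, RT → queue [RI, FX, VM, RT]
Visit RI; enqueue XR → queue [FX, VM, RT, XR]
Visit FX; enqueue PF → queue [VM, RT, XR, PF]
Visit VM; enqueue VL, RO, RB → queue [RT, XR, PF, VL, RO, RB]
Visit RT; enqueue PO → queue [XR, PF, VL, RO, RB, PO]
Visit XR; enqueue OA → queue [PF, VL, RO, RB, PO, OA]
Visit PF; enqueue HL → queue [VL, RO, RB, PO, OA, HL]
Visit VL; enqueue LL → queue [RO, RB, PO, OA, HL, LL]
Visit RO → queue [RB, PO, OA, HL, LL]
Visit RB → queue [PO, OA, HL, LL]
Visit PO → queue [OA, HL, LL]
Visit OA; enqueue XF, PI → queue [HL, LL, XF, PI]
Visit HL; enqueue LF → queue [LL, XF, PI, LF]
Visit LL → queue [XF, PI, LF]
Visit XF → queue [PI, LF]
Visit PI → queue [LF]
Visit LF → queue []

SV, RI, FX, VM, RT, XR, PF, VL, RO, RB, PO, OA, HL, LL, XF, PI, LF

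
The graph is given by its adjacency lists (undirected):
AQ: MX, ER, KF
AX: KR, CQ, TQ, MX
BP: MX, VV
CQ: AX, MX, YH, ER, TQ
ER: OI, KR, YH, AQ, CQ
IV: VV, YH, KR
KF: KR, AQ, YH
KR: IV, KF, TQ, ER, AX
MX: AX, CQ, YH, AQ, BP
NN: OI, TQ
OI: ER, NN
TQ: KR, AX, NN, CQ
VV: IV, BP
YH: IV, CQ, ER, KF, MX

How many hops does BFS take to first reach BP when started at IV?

Level 0: IV
Level 1: KR, VV, YH
Level 2: AX, BP, CQ, ER, KF, MX, TQ
Level 3: AQ, NN, OI
BP first appears at level 2.

2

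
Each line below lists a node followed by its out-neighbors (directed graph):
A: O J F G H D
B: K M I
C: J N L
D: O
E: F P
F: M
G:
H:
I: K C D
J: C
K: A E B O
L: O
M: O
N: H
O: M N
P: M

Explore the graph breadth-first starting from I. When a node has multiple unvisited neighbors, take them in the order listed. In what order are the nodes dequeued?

Visit I; enqueue K, C, D → queue [K, C, D]
Visit K; enqueue A, E, B, O → queue [C, D, A, E, B, O]
Visit C; enqueue J, N, L → queue [D, A, E, B, O, J, N, L]
Visit D → queue [A, E, B, O, J, N, L]
Visit A; enqueue F, G, H → queue [E, B, O, J, N, L, F, G, H]
Visit E; enqueue P → queue [B, O, J, N, L, F, G, H, P]
Visit B; enqueue M → queue [O, J, N, L, F, G, H, P, M]
Visit O → queue [J, N, L, F, G, H, P, M]
Visit J → queue [N, L, F, G, H, P, M]
Visit N → queue [L, F, G, H, P, M]
Visit L → queue [F, G, H, P, M]
Visit F → queue [G, H, P, M]
Visit G → queue [H, P, M]
Visit H → queue [P, M]
Visit P → queue [M]
Visit M → queue []

I, K, C, D, A, E, B, O, J, N, L, F, G, H, P, M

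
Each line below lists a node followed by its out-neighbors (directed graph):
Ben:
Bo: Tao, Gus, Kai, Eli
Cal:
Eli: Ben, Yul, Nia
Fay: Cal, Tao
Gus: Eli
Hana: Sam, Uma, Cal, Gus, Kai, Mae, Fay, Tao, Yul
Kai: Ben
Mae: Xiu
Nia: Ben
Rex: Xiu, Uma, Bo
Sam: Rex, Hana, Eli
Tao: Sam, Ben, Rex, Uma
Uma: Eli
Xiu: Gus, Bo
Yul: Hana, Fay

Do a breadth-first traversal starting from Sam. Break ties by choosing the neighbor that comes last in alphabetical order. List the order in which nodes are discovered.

Visit Sam; enqueue Rex, Hana, Eli → queue [Rex, Hana, Eli]
Visit Rex; enqueue Xiu, Uma, Bo → queue [Hana, Eli, Xiu, Uma, Bo]
Visit Hana; enqueue Yul, Tao, Mae, Kai, Gus, Fay, Cal → queue [Eli, Xiu, Uma, Bo, Yul, Tao, Mae, Kai, Gus, Fay, Cal]
Visit Eli; enqueue Nia, Ben → queue [Xiu, Uma, Bo, Yul, Tao, Mae, Kai, Gus, Fay, Cal, Nia, Ben]
Visit Xiu → queue [Uma, Bo, Yul, Tao, Mae, Kai, Gus, Fay, Cal, Nia, Ben]
Visit Uma → queue [Bo, Yul, Tao, Mae, Kai, Gus, Fay, Cal, Nia, Ben]
Visit Bo → queue [Yul, Tao, Mae, Kai, Gus, Fay, Cal, Nia, Ben]
Visit Yul → queue [Tao, Mae, Kai, Gus, Fay, Cal, Nia, Ben]
Visit Tao → queue [Mae, Kai, Gus, Fay, Cal, Nia, Ben]
Visit Mae → queue [Kai, Gus, Fay, Cal, Nia, Ben]
Visit Kai → queue [Gus, Fay, Cal, Nia, Ben]
Visit Gus → queue [Fay, Cal, Nia, Ben]
Visit Fay → queue [Cal, Nia, Ben]
Visit Cal → queue [Nia, Ben]
Visit Nia → queue [Ben]
Visit Ben → queue []

Sam Rex Hana Eli Xiu Uma Bo Yul Tao Mae Kai Gus Fay Cal Nia Ben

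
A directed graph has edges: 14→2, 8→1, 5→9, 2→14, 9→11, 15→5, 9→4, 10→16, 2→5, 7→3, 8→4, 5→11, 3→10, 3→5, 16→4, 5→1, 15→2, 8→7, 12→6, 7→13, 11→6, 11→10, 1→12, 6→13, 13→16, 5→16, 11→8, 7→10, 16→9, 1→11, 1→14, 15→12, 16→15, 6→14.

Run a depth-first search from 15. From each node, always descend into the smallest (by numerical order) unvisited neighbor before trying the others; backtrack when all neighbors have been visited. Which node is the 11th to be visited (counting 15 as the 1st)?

14

Visit 15
15 → 2
2 → 5
5 → 1
1 → 11
11 → 6
6 → 13
13 → 16
16 → 4
16 → 9
6 → 14
11 → 8
8 → 7
7 → 3
3 → 10
1 → 12

Visit order: 15, 2, 5, 1, 11, 6, 13, 16, 4, 9, 14, 8, 7, 3, 10, 12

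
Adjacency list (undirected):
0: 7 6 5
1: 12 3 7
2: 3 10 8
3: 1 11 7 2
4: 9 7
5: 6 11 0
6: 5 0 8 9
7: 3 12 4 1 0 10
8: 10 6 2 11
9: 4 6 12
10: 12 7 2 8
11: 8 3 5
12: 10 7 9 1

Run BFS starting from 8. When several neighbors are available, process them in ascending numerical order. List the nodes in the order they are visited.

8 2 6 10 11 3 0 5 9 7 12 1 4

Visit 8; enqueue 2, 6, 10, 11 → queue [2, 6, 10, 11]
Visit 2; enqueue 3 → queue [6, 10, 11, 3]
Visit 6; enqueue 0, 5, 9 → queue [10, 11, 3, 0, 5, 9]
Visit 10; enqueue 7, 12 → queue [11, 3, 0, 5, 9, 7, 12]
Visit 11 → queue [3, 0, 5, 9, 7, 12]
Visit 3; enqueue 1 → queue [0, 5, 9, 7, 12, 1]
Visit 0 → queue [5, 9, 7, 12, 1]
Visit 5 → queue [9, 7, 12, 1]
Visit 9; enqueue 4 → queue [7, 12, 1, 4]
Visit 7 → queue [12, 1, 4]
Visit 12 → queue [1, 4]
Visit 1 → queue [4]
Visit 4 → queue []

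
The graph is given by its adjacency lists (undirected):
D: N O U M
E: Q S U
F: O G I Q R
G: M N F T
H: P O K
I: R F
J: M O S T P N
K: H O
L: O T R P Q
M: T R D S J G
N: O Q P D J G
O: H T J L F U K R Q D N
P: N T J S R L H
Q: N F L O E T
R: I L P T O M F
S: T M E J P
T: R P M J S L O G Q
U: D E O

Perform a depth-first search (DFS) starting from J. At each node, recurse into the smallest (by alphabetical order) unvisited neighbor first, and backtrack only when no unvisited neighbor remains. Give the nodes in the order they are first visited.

Visit J
J → M
M → D
D → N
N → G
G → F
F → I
I → R
R → L
L → O
O → H
H → K
H → P
P → S
S → E
E → Q
Q → T
E → U

J, M, D, N, G, F, I, R, L, O, H, K, P, S, E, Q, T, U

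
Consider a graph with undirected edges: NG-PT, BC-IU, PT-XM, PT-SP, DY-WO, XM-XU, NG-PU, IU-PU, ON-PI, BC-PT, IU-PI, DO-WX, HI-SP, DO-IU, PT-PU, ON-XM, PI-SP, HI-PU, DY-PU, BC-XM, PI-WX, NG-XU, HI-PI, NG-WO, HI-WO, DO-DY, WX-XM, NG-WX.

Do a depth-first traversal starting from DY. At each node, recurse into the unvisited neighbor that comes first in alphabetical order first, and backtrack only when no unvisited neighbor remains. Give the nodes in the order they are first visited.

DY, DO, IU, BC, PT, NG, PU, HI, PI, ON, XM, WX, XU, SP, WO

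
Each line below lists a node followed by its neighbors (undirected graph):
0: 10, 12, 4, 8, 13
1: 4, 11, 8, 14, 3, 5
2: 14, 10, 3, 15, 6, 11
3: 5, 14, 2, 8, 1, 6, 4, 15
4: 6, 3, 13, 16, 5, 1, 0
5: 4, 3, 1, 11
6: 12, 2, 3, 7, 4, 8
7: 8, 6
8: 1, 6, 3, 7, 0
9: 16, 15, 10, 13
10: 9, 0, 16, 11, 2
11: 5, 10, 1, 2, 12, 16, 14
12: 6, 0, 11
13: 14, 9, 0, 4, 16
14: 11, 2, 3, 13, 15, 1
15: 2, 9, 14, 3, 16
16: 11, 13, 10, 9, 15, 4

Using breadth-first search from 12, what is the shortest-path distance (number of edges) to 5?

Level 0: 12
Level 1: 0, 6, 11
Level 2: 1, 2, 3, 4, 5, 7, 8, 10, 13, 14, 16
Level 3: 9, 15
5 first appears at level 2.

2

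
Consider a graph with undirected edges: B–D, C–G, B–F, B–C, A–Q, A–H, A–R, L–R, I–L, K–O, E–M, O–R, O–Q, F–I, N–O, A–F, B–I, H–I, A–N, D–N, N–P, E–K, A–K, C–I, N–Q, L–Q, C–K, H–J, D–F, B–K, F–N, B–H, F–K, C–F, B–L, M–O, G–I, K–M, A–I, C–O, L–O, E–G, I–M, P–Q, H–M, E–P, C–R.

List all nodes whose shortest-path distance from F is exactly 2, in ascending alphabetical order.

E, G, H, L, M, O, P, Q, R

Level 0: F
Level 1: A, B, C, D, I, K, N
Level 2: E, G, H, L, M, O, P, Q, R
Level 3: J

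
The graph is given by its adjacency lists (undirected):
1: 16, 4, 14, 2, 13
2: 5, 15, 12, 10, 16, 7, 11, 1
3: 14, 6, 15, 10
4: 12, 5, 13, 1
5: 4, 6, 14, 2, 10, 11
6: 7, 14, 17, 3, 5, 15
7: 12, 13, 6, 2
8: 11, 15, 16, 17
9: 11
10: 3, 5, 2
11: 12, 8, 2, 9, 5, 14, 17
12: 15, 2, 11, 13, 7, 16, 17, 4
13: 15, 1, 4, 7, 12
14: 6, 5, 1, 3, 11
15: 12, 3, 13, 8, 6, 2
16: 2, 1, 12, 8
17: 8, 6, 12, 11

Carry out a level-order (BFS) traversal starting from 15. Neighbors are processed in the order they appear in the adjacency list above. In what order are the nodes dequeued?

15 -> 12 -> 3 -> 13 -> 8 -> 6 -> 2 -> 11 -> 7 -> 16 -> 17 -> 4 -> 14 -> 10 -> 1 -> 5 -> 9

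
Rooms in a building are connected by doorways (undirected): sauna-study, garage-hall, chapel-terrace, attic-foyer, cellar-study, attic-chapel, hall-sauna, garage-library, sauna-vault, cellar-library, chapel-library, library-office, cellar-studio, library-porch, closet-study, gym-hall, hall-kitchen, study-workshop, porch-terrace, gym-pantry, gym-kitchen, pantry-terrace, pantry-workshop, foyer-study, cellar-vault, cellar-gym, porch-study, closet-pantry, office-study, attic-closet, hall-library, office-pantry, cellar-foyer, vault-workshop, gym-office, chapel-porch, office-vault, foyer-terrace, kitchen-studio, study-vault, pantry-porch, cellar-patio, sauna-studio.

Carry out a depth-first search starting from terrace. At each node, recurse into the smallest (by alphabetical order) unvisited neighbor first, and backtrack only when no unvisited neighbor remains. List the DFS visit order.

terrace → chapel → attic → closet → pantry → gym → cellar → foyer → study → office → library → garage → hall → kitchen → studio → sauna → vault → workshop → porch → patio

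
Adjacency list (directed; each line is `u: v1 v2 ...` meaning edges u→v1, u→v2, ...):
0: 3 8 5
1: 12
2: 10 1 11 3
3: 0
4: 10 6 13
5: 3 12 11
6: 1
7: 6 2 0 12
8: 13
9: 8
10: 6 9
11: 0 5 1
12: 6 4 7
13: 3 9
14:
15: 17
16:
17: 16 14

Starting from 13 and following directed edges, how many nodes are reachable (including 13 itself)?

14

BFS from 13 visits: 13, 3, 9, 0, 8, 5, 11, 12, 1, 4, 6, 7, 10, 2
Reachable nodes: 14 of 18 total.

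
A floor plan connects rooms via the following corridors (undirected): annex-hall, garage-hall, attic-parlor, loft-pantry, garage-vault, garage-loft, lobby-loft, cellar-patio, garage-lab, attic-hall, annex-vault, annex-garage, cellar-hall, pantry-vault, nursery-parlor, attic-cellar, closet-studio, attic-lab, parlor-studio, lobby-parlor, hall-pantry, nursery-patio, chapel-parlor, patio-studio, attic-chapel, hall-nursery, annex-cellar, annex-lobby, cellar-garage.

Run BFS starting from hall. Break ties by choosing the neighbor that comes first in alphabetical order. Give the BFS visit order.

Visit hall; enqueue annex, attic, cellar, garage, nursery, pantry → queue [annex, attic, cellar, garage, nursery, pantry]
Visit annex; enqueue lobby, vault → queue [attic, cellar, garage, nursery, pantry, lobby, vault]
Visit attic; enqueue chapel, lab, parlor → queue [cellar, garage, nursery, pantry, lobby, vault, chapel, lab, parlor]
Visit cellar; enqueue patio → queue [garage, nursery, pantry, lobby, vault, chapel, lab, parlor, patio]
Visit garage; enqueue loft → queue [nursery, pantry, lobby, vault, chapel, lab, parlor, patio, loft]
Visit nursery → queue [pantry, lobby, vault, chapel, lab, parlor, patio, loft]
Visit pantry → queue [lobby, vault, chapel, lab, parlor, patio, loft]
Visit lobby → queue [vault, chapel, lab, parlor, patio, loft]
Visit vault → queue [chapel, lab, parlor, patio, loft]
Visit chapel → queue [lab, parlor, patio, loft]
Visit lab → queue [parlor, patio, loft]
Visit parlor; enqueue studio → queue [patio, loft, studio]
Visit patio → queue [loft, studio]
Visit loft → queue [studio]
Visit studio; enqueue closet → queue [closet]
Visit closet → queue []

hall -> annex -> attic -> cellar -> garage -> nursery -> pantry -> lobby -> vault -> chapel -> lab -> parlor -> patio -> loft -> studio -> closet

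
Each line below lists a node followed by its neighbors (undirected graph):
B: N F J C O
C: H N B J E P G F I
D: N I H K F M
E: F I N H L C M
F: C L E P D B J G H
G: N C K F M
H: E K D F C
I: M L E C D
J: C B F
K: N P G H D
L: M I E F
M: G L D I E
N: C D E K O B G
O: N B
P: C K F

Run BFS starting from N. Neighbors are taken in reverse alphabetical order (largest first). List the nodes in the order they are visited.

Visit N; enqueue O, K, G, E, D, C, B → queue [O, K, G, E, D, C, B]
Visit O → queue [K, G, E, D, C, B]
Visit K; enqueue P, H → queue [G, E, D, C, B, P, H]
Visit G; enqueue M, F → queue [E, D, C, B, P, H, M, F]
Visit E; enqueue L, I → queue [D, C, B, P, H, M, F, L, I]
Visit D → queue [C, B, P, H, M, F, L, I]
Visit C; enqueue J → queue [B, P, H, M, F, L, I, J]
Visit B → queue [P, H, M, F, L, I, J]
Visit P → queue [H, M, F, L, I, J]
Visit H → queue [M, F, L, I, J]
Visit M → queue [F, L, I, J]
Visit F → queue [L, I, J]
Visit L → queue [I, J]
Visit I → queue [J]
Visit J → queue []

N, O, K, G, E, D, C, B, P, H, M, F, L, I, J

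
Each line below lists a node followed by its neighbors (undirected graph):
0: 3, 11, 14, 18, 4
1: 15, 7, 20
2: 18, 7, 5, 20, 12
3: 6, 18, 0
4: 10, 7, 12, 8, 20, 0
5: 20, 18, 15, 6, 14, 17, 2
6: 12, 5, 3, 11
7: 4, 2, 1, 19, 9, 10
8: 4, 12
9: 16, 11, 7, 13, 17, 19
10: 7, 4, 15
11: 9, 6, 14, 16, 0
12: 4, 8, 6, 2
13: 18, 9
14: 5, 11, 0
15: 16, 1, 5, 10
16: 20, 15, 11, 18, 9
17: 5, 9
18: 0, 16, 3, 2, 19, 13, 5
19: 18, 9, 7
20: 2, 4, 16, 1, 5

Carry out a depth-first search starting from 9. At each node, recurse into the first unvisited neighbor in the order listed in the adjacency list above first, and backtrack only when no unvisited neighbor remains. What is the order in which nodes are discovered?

Visit 9
9 → 16
16 → 20
20 → 2
2 → 18
18 → 0
0 → 3
3 → 6
6 → 12
12 → 4
4 → 10
10 → 7
7 → 1
1 → 15
15 → 5
5 → 14
14 → 11
5 → 17
7 → 19
4 → 8
18 → 13

9 16 20 2 18 0 3 6 12 4 10 7 1 15 5 14 11 17 19 8 13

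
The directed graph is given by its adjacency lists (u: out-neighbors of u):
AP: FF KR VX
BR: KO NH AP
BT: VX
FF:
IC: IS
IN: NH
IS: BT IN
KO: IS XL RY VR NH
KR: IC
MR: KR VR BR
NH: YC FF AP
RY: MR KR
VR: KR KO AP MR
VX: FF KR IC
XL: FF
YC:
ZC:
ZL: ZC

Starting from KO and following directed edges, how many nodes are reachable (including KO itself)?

BFS from KO visits: KO, IS, XL, RY, VR, NH, BT, IN, FF, MR, KR, AP, YC, VX, BR, IC
Reachable nodes: 16 of 18 total.

16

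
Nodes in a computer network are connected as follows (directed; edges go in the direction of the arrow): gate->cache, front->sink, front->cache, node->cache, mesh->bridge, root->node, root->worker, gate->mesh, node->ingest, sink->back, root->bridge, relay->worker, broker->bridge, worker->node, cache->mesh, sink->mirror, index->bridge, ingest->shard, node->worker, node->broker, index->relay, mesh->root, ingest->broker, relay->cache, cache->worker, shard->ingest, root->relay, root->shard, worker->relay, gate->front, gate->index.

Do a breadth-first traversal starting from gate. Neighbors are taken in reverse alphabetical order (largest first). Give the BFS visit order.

gate → mesh → index → front → cache → root → bridge → relay → sink → worker → shard → node → mirror → back → ingest → broker

Visit gate; enqueue mesh, index, front, cache → queue [mesh, index, front, cache]
Visit mesh; enqueue root, bridge → queue [index, front, cache, root, bridge]
Visit index; enqueue relay → queue [front, cache, root, bridge, relay]
Visit front; enqueue sink → queue [cache, root, bridge, relay, sink]
Visit cache; enqueue worker → queue [root, bridge, relay, sink, worker]
Visit root; enqueue shard, node → queue [bridge, relay, sink, worker, shard, node]
Visit bridge → queue [relay, sink, worker, shard, node]
Visit relay → queue [sink, worker, shard, node]
Visit sink; enqueue mirror, back → queue [worker, shard, node, mirror, back]
Visit worker → queue [shard, node, mirror, back]
Visit shard; enqueue ingest → queue [node, mirror, back, ingest]
Visit node; enqueue broker → queue [mirror, back, ingest, broker]
Visit mirror → queue [back, ingest, broker]
Visit back → queue [ingest, broker]
Visit ingest → queue [broker]
Visit broker → queue []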